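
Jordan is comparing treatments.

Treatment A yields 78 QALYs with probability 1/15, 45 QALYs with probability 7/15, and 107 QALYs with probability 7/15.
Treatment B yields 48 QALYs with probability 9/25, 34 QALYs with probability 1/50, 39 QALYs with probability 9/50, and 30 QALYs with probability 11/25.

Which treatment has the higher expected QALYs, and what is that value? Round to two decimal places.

Treatment A = 1/15 × 78 + 7/15 × 45 + 7/15 × 107 = 5.2 + 21 + 49.9333 = 76.1333
Treatment B = 9/25 × 48 + 1/50 × 34 + 9/50 × 39 + 11/25 × 30 = 17.28 + 0.68 + 7.02 + 13.2 = 38.18

Treatment A (76.13 QALYs)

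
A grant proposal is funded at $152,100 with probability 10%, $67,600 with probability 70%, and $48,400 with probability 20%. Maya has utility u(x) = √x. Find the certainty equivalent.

E[u] = 0.1·√152100 + 0.7·√67600 + 0.2·√48400 = 0.1·390 + 0.7·260 + 0.2·220 = 265
CE = (265)² = 70225

$70,225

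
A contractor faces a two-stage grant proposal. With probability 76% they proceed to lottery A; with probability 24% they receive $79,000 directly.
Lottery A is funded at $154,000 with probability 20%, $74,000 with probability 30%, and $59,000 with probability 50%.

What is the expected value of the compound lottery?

$81,660

EV(A) = 0.2 × 154000 + 0.3 × 74000 + 0.5 × 59000 = 30800 + 22200 + 29500 = 82500
Branch B: 79000 (certain)
Overall = 0.76 × 82500 + 0.24 × 79000 = 62700 + 18960 = 81660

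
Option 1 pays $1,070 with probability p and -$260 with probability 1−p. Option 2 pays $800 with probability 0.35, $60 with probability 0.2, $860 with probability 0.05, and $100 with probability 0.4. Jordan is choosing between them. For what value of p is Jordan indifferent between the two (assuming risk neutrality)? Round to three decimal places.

p = 0.477

EV(Option 2) = 0.35 × 800 + 0.2 × 60 + 0.05 × 860 + 0.4 × 100 = 280 + 12 + 43 + 40 = 375
p·1070 + (1−p)·(-260) = 375
1330p − 260 = 375
p = (375 + 260) / 1330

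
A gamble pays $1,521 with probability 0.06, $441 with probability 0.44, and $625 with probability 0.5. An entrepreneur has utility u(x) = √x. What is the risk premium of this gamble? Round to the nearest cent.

$17.95

E[u] = 0.06·√1521 + 0.44·√441 + 0.5·√625 = 0.06·39 + 0.44·21 + 0.5·25 = 24.08
CE = (24.08)² = 579.8464
Risk premium = EV − CE = 597.8 − 579.8464 = 17.9536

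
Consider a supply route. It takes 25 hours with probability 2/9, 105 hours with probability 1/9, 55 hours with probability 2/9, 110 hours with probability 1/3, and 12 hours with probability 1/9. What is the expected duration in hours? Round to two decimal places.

EV = 2/9 × 25 + 1/9 × 105 + 2/9 × 55 + 1/3 × 110 + 1/9 × 12 = 5.5556 + 11.6667 + 12.2222 + 36.6667 + 1.3333 = 67.4444

67.44 hours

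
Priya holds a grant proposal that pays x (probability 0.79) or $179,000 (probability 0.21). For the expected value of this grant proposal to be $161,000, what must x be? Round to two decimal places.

0.79·x + 0.21·179000 = 161000
0.79·x = 161000 − 37590 = 123410
x = 123410 / 0.79 = 156215.1899

x = $156,215.19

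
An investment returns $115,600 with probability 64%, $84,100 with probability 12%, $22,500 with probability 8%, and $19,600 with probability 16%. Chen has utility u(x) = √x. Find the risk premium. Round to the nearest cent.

$6,757.76

E[u] = 0.64·√115600 + 0.12·√84100 + 0.08·√22500 + 0.16·√19600 = 0.64·340 + 0.12·290 + 0.08·150 + 0.16·140 = 286.8
CE = (286.8)² = 82254.24
Risk premium = EV − CE = 89012 − 82254.24 = 6757.76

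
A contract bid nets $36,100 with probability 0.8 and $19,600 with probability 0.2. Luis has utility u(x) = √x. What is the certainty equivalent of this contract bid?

E[u] = 0.8·√36100 + 0.2·√19600 = 0.8·190 + 0.2·140 = 180
CE = (180)² = 32400

$32,400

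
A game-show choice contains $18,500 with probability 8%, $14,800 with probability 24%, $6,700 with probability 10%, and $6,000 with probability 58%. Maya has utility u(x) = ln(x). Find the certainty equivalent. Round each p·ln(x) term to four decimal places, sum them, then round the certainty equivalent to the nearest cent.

$8,244.49

E[u] = 0.08·ln(18500) + 0.24·ln(14800) + 0.1·ln(6700) + 0.58·ln(6000) = 0.7860 + 2.3046 + 0.8810 + 5.0457 = 9.0173
CE = e^9.0173 ≈ 8244.49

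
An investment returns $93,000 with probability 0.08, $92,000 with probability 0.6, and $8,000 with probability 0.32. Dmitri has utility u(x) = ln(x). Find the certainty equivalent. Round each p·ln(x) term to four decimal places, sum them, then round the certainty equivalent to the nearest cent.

$42,141.99

E[u] = 0.08·ln(93000) + 0.6·ln(92000) + 0.32·ln(8000) = 0.9152 + 6.8577 + 2.8759 = 10.6488
CE = e^10.6488 ≈ 42141.99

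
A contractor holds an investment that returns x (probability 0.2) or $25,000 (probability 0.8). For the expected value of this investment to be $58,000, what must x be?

0.2·x + 0.8·25000 = 58000
0.2·x = 58000 − 20000 = 38000
x = 38000 / 0.2 = 190000

x = $190,000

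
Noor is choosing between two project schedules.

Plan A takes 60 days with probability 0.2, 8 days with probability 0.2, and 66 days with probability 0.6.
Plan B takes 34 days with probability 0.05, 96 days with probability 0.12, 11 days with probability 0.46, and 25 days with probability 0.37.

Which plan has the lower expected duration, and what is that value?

Plan B (27.53 days)

Plan A = 0.2 × 60 + 0.2 × 8 + 0.6 × 66 = 12 + 1.6 + 39.6 = 53.2
Plan B = 0.05 × 34 + 0.12 × 96 + 0.46 × 11 + 0.37 × 25 = 1.7 + 11.52 + 5.06 + 9.25 = 27.53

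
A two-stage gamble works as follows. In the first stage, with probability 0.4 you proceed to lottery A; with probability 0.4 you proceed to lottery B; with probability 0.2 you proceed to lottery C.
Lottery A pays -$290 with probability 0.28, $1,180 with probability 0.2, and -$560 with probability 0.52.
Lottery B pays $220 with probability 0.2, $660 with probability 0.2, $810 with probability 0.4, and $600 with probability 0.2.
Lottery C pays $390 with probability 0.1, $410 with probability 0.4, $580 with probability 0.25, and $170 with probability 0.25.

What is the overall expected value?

EV(A) = 0.28 × (-290) + 0.2 × 1180 + 0.52 × (-560) = -81.2 + 236 − 291.2 = -136.4
EV(B) = 0.2 × 220 + 0.2 × 660 + 0.4 × 810 + 0.2 × 600 = 44 + 132 + 324 + 120 = 620
EV(C) = 0.1 × 390 + 0.4 × 410 + 0.25 × 580 + 0.25 × 170 = 39 + 164 + 145 + 42.5 = 390.5
Overall = 0.4 × (-136.4) + 0.4 × 620 + 0.2 × 390.5 = -54.56 + 248 + 78.1 = 271.54

$271.54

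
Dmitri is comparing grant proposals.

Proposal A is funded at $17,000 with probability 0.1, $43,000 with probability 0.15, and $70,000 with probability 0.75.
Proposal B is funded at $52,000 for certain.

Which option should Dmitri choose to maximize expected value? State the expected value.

Proposal A = 0.1 × 17000 + 0.15 × 43000 + 0.75 × 70000 = 1700 + 6450 + 52500 = 60650
Proposal B: 52000 (certain)

Proposal A ($60,650)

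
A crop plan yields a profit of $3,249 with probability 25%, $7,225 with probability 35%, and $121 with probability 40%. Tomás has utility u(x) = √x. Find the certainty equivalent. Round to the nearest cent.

$2,342.56

E[u] = 0.25·√3249 + 0.35·√7225 + 0.4·√121 = 0.25·57 + 0.35·85 + 0.4·11 = 48.4
CE = (48.4)² = 2342.56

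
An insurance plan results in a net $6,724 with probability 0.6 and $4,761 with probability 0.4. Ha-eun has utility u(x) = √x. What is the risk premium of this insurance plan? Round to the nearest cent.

E[u] = 0.6·√6724 + 0.4·√4761 = 0.6·82 + 0.4·69 = 76.8
CE = (76.8)² = 5898.24
Risk premium = EV − CE = 5938.8 − 5898.24 = 40.56

$40.56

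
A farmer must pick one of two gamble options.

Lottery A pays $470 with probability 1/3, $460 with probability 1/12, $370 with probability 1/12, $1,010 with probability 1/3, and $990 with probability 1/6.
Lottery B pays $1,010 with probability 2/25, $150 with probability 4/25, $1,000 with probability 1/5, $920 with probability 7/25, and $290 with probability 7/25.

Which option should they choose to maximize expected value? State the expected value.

Lottery A = 1/3 × 470 + 1/12 × 460 + 1/12 × 370 + 1/3 × 1010 + 1/6 × 990 = 156.6667 + 38.3333 + 30.8333 + 336.6667 + 165 = 727.5
Lottery B = 2/25 × 1010 + 4/25 × 150 + 1/5 × 1000 + 7/25 × 920 + 7/25 × 290 = 80.8 + 24 + 200 + 257.6 + 81.2 = 643.6

Lottery A ($727.50)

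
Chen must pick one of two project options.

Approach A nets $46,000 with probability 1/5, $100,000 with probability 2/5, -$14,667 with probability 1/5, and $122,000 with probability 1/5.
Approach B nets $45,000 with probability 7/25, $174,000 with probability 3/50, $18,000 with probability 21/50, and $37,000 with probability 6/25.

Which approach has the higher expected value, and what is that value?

Approach A ($70,666.60)

Approach A = 1/5 × 46000 + 2/5 × 100000 + 1/5 × (-14667) + 1/5 × 122000 = 9200 + 40000 − 2933.4 + 24400 = 70666.6
Approach B = 7/25 × 45000 + 3/50 × 174000 + 21/50 × 18000 + 6/25 × 37000 = 12600 + 10440 + 7560 + 8880 = 39480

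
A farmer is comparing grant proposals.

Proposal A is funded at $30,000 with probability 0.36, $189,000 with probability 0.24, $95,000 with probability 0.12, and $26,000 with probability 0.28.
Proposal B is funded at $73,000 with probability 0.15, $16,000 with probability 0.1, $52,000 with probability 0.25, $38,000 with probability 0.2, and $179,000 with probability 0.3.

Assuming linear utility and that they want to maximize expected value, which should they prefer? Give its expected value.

Proposal A = 0.36 × 30000 + 0.24 × 189000 + 0.12 × 95000 + 0.28 × 26000 = 10800 + 45360 + 11400 + 7280 = 74840
Proposal B = 0.15 × 73000 + 0.1 × 16000 + 0.25 × 52000 + 0.2 × 38000 + 0.3 × 179000 = 10950 + 1600 + 13000 + 7600 + 53700 = 86850

Proposal B ($86,850)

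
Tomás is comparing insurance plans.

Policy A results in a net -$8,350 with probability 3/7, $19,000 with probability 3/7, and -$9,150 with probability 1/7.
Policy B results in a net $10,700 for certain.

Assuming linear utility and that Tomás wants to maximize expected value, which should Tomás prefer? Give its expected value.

Policy A = 3/7 × (-8350) + 3/7 × 19000 + 1/7 × (-9150) = -3578.5714 + 8142.8571 − 1307.1429 = 3257.1429
Policy B: 10700 (certain)

Policy B ($10,700)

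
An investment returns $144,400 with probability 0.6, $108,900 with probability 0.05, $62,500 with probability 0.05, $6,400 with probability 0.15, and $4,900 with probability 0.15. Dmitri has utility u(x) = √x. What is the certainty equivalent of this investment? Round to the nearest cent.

$78,120.25

E[u] = 0.6·√144400 + 0.05·√108900 + 0.05·√62500 + 0.15·√6400 + 0.15·√4900 = 0.6·380 + 0.05·330 + 0.05·250 + 0.15·80 + 0.15·70 = 279.5
CE = (279.5)² = 78120.25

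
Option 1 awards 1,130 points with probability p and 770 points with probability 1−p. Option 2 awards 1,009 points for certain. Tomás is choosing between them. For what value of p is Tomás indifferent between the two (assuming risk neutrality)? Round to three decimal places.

p·1130 + (1−p)·770 = 1009
360p + 770 = 1009
p = (1009 − 770) / 360

p = 0.664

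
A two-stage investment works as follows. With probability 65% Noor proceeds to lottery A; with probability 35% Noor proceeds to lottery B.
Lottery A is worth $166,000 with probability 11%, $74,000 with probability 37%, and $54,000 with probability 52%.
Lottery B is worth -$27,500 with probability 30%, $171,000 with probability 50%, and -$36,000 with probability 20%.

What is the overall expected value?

$72,435.50

EV(A) = 0.11 × 166000 + 0.37 × 74000 + 0.52 × 54000 = 18260 + 27380 + 28080 = 73720
EV(B) = 0.3 × (-27500) + 0.5 × 171000 + 0.2 × (-36000) = -8250 + 85500 − 7200 = 70050
Overall = 0.65 × 73720 + 0.35 × 70050 = 47918 + 24517.5 = 72435.5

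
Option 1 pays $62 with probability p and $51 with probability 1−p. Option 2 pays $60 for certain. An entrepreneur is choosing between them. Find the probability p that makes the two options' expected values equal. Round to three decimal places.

p·62 + (1−p)·51 = 60
11p + 51 = 60
p = (60 − 51) / 11

p = 0.818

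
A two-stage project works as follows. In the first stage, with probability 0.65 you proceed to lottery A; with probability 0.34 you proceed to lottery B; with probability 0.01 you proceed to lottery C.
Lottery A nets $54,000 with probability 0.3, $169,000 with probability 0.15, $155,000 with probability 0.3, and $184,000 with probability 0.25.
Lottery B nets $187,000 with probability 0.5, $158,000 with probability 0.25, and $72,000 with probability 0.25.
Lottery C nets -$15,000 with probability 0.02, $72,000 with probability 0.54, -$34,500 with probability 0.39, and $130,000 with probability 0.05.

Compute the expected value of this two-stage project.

EV(A) = 0.3 × 54000 + 0.15 × 169000 + 0.3 × 155000 + 0.25 × 184000 = 16200 + 25350 + 46500 + 46000 = 134050
EV(B) = 0.5 × 187000 + 0.25 × 158000 + 0.25 × 72000 = 93500 + 39500 + 18000 = 151000
EV(C) = 0.02 × (-15000) + 0.54 × 72000 + 0.39 × (-34500) + 0.05 × 130000 = -300 + 38880 − 13455 + 6500 = 31625
Overall = 0.65 × 134050 + 0.34 × 151000 + 0.01 × 31625 = 87132.5 + 51340 + 316.25 = 138788.75

$138,788.75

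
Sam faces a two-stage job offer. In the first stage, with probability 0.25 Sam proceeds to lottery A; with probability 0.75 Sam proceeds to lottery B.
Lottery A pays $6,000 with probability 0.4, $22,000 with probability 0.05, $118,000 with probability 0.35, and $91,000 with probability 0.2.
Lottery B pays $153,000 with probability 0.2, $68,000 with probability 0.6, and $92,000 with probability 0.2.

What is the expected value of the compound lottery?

EV(A) = 0.4 × 6000 + 0.05 × 22000 + 0.35 × 118000 + 0.2 × 91000 = 2400 + 1100 + 41300 + 18200 = 63000
EV(B) = 0.2 × 153000 + 0.6 × 68000 + 0.2 × 92000 = 30600 + 40800 + 18400 = 89800
Overall = 0.25 × 63000 + 0.75 × 89800 = 15750 + 67350 = 83100

$83,100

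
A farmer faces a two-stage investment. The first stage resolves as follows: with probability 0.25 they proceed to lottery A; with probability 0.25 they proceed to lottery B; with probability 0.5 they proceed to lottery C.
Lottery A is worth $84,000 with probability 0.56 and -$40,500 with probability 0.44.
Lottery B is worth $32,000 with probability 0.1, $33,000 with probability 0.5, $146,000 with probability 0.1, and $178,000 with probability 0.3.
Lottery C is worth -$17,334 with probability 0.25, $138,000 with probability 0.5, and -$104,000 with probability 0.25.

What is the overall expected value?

$48,563.25

EV(A) = 0.56 × 84000 + 0.44 × (-40500) = 47040 − 17820 = 29220
EV(B) = 0.1 × 32000 + 0.5 × 33000 + 0.1 × 146000 + 0.3 × 178000 = 3200 + 16500 + 14600 + 53400 = 87700
EV(C) = 0.25 × (-17334) + 0.5 × 138000 + 0.25 × (-104000) = -4333.5 + 69000 − 26000 = 38666.5
Overall = 0.25 × 29220 + 0.25 × 87700 + 0.5 × 38666.5 = 7305 + 21925 + 19333.25 = 48563.25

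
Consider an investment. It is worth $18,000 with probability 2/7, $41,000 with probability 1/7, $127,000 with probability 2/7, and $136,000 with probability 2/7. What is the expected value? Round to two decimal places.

EV = 2/7 × 18000 + 1/7 × 41000 + 2/7 × 127000 + 2/7 × 136000 = 5142.8571 + 5857.1429 + 36285.7143 + 38857.1429 = 86142.8571

$86,142.86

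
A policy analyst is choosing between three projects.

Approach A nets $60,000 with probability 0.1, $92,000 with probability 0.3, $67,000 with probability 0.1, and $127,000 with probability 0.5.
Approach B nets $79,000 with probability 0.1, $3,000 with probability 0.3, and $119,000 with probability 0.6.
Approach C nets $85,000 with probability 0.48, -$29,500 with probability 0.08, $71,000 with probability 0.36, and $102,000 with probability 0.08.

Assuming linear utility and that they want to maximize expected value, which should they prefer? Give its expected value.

Approach A ($103,800)

Approach A = 0.1 × 60000 + 0.3 × 92000 + 0.1 × 67000 + 0.5 × 127000 = 6000 + 27600 + 6700 + 63500 = 103800
Approach B = 0.1 × 79000 + 0.3 × 3000 + 0.6 × 119000 = 7900 + 900 + 71400 = 80200
Approach C = 0.48 × 85000 + 0.08 × (-29500) + 0.36 × 71000 + 0.08 × 102000 = 40800 − 2360 + 25560 + 8160 = 72160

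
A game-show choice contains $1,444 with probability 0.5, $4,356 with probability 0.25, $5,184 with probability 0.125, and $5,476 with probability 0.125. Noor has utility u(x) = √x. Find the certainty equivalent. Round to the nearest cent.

E[u] = 0.5·√1444 + 0.25·√4356 + 0.125·√5184 + 0.125·√5476 = 0.5·38 + 0.25·66 + 0.125·72 + 0.125·74 = 53.75
CE = (53.75)² = 2889.0625

$2,889.06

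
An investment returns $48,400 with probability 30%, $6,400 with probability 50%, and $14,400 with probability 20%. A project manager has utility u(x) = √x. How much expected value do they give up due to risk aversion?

E[u] = 0.3·√48400 + 0.5·√6400 + 0.2·√14400 = 0.3·220 + 0.5·80 + 0.2·120 = 130
CE = (130)² = 16900
Risk premium = EV − CE = 20600 − 16900 = 3700

$3,700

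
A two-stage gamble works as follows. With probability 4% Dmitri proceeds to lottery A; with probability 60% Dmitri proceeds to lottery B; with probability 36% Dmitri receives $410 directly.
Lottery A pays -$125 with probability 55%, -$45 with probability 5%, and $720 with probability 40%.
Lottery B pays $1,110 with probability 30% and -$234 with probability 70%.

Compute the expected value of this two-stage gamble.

$257.80

EV(A) = 0.55 × (-125) + 0.05 × (-45) + 0.4 × 720 = -68.75 − 2.25 + 288 = 217
EV(B) = 0.3 × 1110 + 0.7 × (-234) = 333 − 163.8 = 169.2
Branch C: 410 (certain)
Overall = 0.04 × 217 + 0.6 × 169.2 + 0.36 × 410 = 8.68 + 101.52 + 147.6 = 257.8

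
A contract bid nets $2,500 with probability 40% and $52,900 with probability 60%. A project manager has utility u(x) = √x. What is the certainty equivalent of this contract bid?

$24,964

E[u] = 0.4·√2500 + 0.6·√52900 = 0.4·50 + 0.6·230 = 158
CE = (158)² = 24964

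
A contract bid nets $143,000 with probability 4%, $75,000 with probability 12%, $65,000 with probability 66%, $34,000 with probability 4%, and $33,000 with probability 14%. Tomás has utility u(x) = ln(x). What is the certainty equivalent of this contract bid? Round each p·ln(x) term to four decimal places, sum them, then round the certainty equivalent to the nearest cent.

E[u] = 0.04·ln(143000) + 0.12·ln(75000) + 0.66·ln(65000) + 0.04·ln(34000) + 0.14·ln(33000) = 0.4748 + 1.3470 + 7.3142 + 0.4174 + 1.4566 = 11.0100
CE = e^11.0100 ≈ 60475.89

$60,475.89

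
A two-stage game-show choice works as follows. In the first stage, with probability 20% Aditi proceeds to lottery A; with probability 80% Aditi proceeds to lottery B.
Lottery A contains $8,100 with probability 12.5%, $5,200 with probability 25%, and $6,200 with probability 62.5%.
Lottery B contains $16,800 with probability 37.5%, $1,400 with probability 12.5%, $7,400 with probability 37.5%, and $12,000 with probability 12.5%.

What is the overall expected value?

EV(A) = 0.125 × 8100 + 0.25 × 5200 + 0.625 × 6200 = 1012.5 + 1300 + 3875 = 6187.5
EV(B) = 0.375 × 16800 + 0.125 × 1400 + 0.375 × 7400 + 0.125 × 12000 = 6300 + 175 + 2775 + 1500 = 10750
Overall = 0.2 × 6187.5 + 0.8 × 10750 = 1237.5 + 8600 = 9837.5

$9,837.50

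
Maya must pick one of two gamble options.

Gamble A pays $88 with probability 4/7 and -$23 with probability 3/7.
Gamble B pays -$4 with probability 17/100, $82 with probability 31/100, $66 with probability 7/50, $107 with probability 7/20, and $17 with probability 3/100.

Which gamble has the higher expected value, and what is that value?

Gamble A = 4/7 × 88 + 3/7 × (-23) = 50.2857 − 9.8571 = 40.4286
Gamble B = 17/100 × (-4) + 31/100 × 82 + 7/50 × 66 + 7/20 × 107 + 3/100 × 17 = -0.68 + 25.42 + 9.24 + 37.45 + 0.51 = 71.94

Gamble B ($71.94)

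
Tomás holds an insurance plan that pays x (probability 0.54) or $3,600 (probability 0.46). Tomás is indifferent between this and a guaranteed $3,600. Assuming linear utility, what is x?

0.54·x + 0.46·3600 = 3600
0.54·x = 3600 − 1656 = 1944
x = 1944 / 0.54 = 3600

x = $3,600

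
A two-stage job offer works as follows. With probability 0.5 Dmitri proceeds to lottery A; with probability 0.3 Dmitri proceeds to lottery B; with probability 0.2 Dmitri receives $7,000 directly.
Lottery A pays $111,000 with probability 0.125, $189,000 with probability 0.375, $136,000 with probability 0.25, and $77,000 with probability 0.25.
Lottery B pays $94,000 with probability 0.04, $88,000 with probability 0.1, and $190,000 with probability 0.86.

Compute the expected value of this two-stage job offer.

$123,188

EV(A) = 0.125 × 111000 + 0.375 × 189000 + 0.25 × 136000 + 0.25 × 77000 = 13875 + 70875 + 34000 + 19250 = 138000
EV(B) = 0.04 × 94000 + 0.1 × 88000 + 0.86 × 190000 = 3760 + 8800 + 163400 = 175960
Branch C: 7000 (certain)
Overall = 0.5 × 138000 + 0.3 × 175960 + 0.2 × 7000 = 69000 + 52788 + 1400 = 123188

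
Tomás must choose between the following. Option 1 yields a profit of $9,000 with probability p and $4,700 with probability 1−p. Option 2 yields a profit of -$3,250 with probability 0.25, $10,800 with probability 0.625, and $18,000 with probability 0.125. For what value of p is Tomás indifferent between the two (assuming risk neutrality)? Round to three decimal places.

p = 0.811

EV(Option 2) = 0.25 × (-3250) + 0.625 × 10800 + 0.125 × 18000 = -812.5 + 6750 + 2250 = 8187.5
p·9000 + (1−p)·4700 = 8187.5
4300p + 4700 = 8187.5
p = (8187.5 − 4700) / 4300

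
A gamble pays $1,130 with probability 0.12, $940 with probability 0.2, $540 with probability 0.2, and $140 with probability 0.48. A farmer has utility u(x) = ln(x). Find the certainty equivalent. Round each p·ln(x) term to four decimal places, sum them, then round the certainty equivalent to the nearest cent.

E[u] = 0.12·ln(1130) + 0.2·ln(940) + 0.2·ln(540) + 0.48·ln(140) = 0.8436 + 1.3692 + 1.2583 + 2.3720 = 5.8431
CE = e^5.8431 ≈ 344.85

$344.85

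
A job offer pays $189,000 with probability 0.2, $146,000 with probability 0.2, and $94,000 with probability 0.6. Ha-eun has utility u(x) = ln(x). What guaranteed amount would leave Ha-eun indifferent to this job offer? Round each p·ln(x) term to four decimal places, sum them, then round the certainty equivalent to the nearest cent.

E[u] = 0.2·ln(189000) + 0.2·ln(146000) + 0.6·ln(94000) = 2.4299 + 2.3783 + 6.8706 = 11.6788
CE = e^11.6788 ≈ 118042.50

$118,042.50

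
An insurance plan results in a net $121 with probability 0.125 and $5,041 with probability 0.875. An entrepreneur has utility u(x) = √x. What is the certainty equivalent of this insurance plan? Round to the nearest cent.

$4,032.25

E[u] = 0.125·√121 + 0.875·√5041 = 0.125·11 + 0.875·71 = 63.5
CE = (63.5)² = 4032.25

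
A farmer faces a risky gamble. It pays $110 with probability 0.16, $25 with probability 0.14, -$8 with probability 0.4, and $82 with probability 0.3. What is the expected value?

EV = 0.16 × 110 + 0.14 × 25 + 0.4 × (-8) + 0.3 × 82 = 17.6 + 3.5 − 3.2 + 24.6 = 42.5

$42.50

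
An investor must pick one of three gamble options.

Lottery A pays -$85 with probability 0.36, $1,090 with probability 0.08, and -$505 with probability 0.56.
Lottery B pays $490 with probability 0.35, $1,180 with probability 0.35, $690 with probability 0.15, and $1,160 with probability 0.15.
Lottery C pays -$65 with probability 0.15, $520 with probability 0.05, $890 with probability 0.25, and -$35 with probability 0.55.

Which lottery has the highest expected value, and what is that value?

Lottery A = 0.36 × (-85) + 0.08 × 1090 + 0.56 × (-505) = -30.6 + 87.2 − 282.8 = -226.2
Lottery B = 0.35 × 490 + 0.35 × 1180 + 0.15 × 690 + 0.15 × 1160 = 171.5 + 413 + 103.5 + 174 = 862
Lottery C = 0.15 × (-65) + 0.05 × 520 + 0.25 × 890 + 0.55 × (-35) = -9.75 + 26 + 222.5 − 19.25 = 219.5

Lottery B ($862)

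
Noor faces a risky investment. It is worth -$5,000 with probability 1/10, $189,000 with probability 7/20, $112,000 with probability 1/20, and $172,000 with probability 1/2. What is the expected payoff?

$157,250

EV = 1/10 × (-5000) + 7/20 × 189000 + 1/20 × 112000 + 1/2 × 172000 = -500 + 66150 + 5600 + 86000 = 157250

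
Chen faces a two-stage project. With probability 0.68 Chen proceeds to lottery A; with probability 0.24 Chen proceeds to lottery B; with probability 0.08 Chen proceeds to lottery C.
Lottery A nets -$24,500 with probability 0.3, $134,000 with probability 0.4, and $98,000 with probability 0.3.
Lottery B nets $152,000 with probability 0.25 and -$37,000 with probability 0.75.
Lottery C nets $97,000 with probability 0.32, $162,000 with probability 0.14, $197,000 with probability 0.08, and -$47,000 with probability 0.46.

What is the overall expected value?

EV(A) = 0.3 × (-24500) + 0.4 × 134000 + 0.3 × 98000 = -7350 + 53600 + 29400 = 75650
EV(B) = 0.25 × 152000 + 0.75 × (-37000) = 38000 − 27750 = 10250
EV(C) = 0.32 × 97000 + 0.14 × 162000 + 0.08 × 197000 + 0.46 × (-47000) = 31040 + 22680 + 15760 − 21620 = 47860
Overall = 0.68 × 75650 + 0.24 × 10250 + 0.08 × 47860 = 51442 + 2460 + 3828.8 = 57730.8

$57,730.80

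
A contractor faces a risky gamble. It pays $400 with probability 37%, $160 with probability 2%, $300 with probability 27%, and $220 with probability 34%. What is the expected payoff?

$307

EV = 0.37 × 400 + 0.02 × 160 + 0.27 × 300 + 0.34 × 220 = 148 + 3.2 + 81 + 74.8 = 307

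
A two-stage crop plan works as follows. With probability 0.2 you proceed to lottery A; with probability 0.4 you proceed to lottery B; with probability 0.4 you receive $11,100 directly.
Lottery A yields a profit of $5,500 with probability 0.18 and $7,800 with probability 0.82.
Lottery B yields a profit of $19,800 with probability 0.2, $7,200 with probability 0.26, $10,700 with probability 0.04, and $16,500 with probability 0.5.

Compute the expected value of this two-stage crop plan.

$11,721.20

EV(A) = 0.18 × 5500 + 0.82 × 7800 = 990 + 6396 = 7386
EV(B) = 0.2 × 19800 + 0.26 × 7200 + 0.04 × 10700 + 0.5 × 16500 = 3960 + 1872 + 428 + 8250 = 14510
Branch C: 11100 (certain)
Overall = 0.2 × 7386 + 0.4 × 14510 + 0.4 × 11100 = 1477.2 + 5804 + 4440 = 11721.2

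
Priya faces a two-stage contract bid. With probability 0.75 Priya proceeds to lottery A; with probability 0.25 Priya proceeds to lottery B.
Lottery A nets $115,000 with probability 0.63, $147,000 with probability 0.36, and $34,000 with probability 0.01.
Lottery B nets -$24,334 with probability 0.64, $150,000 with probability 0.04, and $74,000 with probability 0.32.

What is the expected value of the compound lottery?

EV(A) = 0.63 × 115000 + 0.36 × 147000 + 0.01 × 34000 = 72450 + 52920 + 340 = 125710
EV(B) = 0.64 × (-24334) + 0.04 × 150000 + 0.32 × 74000 = -15573.76 + 6000 + 23680 = 14106.24
Overall = 0.75 × 125710 + 0.25 × 14106.24 = 94282.5 + 3526.56 = 97809.06

$97,809.06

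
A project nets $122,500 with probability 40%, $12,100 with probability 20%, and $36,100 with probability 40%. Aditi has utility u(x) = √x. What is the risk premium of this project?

E[u] = 0.4·√122500 + 0.2·√12100 + 0.4·√36100 = 0.4·350 + 0.2·110 + 0.4·190 = 238
CE = (238)² = 56644
Risk premium = EV − CE = 65860 − 56644 = 9216

$9,216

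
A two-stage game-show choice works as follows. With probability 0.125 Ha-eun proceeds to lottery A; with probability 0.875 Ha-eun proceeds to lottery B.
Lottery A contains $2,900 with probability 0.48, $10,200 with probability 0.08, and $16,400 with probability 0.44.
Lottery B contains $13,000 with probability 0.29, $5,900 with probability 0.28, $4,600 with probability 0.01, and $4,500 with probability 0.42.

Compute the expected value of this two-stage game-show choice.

EV(A) = 0.48 × 2900 + 0.08 × 10200 + 0.44 × 16400 = 1392 + 816 + 7216 = 9424
EV(B) = 0.29 × 13000 + 0.28 × 5900 + 0.01 × 4600 + 0.42 × 4500 = 3770 + 1652 + 46 + 1890 = 7358
Overall = 0.125 × 9424 + 0.875 × 7358 = 1178 + 6438.25 = 7616.25

$7,616.25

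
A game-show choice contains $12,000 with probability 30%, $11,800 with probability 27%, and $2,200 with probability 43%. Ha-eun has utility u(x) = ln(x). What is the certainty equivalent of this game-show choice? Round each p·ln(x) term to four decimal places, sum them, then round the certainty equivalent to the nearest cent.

$5,760.04

E[u] = 0.3·ln(12000) + 0.27·ln(11800) + 0.43·ln(2200) = 2.8178 + 2.5315 + 3.3094 = 8.6587
CE = e^8.6587 ≈ 5760.04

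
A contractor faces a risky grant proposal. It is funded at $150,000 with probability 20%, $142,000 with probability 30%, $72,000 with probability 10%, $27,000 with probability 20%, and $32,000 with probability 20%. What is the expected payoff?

EV = 0.2 × 150000 + 0.3 × 142000 + 0.1 × 72000 + 0.2 × 27000 + 0.2 × 32000 = 30000 + 42600 + 7200 + 5400 + 6400 = 91600

$91,600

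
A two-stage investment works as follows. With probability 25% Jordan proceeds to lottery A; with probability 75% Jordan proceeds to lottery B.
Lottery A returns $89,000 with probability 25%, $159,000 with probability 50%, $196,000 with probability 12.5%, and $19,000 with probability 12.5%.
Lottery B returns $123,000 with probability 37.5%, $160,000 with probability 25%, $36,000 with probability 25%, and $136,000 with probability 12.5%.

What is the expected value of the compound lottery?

EV(A) = 0.25 × 89000 + 0.5 × 159000 + 0.125 × 196000 + 0.125 × 19000 = 22250 + 79500 + 24500 + 2375 = 128625
EV(B) = 0.375 × 123000 + 0.25 × 160000 + 0.25 × 36000 + 0.125 × 136000 = 46125 + 40000 + 9000 + 17000 = 112125
Overall = 0.25 × 128625 + 0.75 × 112125 = 32156.25 + 84093.75 = 116250

$116,250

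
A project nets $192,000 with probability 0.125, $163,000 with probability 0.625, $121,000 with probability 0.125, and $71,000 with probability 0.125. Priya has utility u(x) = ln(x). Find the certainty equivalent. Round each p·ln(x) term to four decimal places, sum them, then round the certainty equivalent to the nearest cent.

$144,466.08

E[u] = 0.125·ln(192000) + 0.625·ln(163000) + 0.125·ln(121000) + 0.125·ln(71000) = 1.5207 + 7.5009 + 1.4629 + 1.3963 = 11.8808
CE = e^11.8808 ≈ 144466.08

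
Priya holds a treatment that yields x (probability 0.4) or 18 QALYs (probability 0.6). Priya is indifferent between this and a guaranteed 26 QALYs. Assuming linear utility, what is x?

x = 38 QALYs

0.4·x + 0.6·18 = 26
0.4·x = 26 − 10.8 = 15.2
x = 15.2 / 0.4 = 38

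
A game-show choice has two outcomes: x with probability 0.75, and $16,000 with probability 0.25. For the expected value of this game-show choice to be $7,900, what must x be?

x = $5,200

0.75·x + 0.25·16000 = 7900
0.75·x = 7900 − 4000 = 3900
x = 3900 / 0.75 = 5200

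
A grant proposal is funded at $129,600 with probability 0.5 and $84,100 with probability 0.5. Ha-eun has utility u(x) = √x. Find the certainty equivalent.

$105,625

E[u] = 0.5·√129600 + 0.5·√84100 = 0.5·360 + 0.5·290 = 325
CE = (325)² = 105625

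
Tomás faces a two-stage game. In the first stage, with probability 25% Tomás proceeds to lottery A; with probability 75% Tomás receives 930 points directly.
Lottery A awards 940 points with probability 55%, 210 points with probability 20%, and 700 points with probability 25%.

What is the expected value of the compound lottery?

EV(A) = 0.55 × 940 + 0.2 × 210 + 0.25 × 700 = 517 + 42 + 175 = 734
Branch B: 930 (certain)
Overall = 0.25 × 734 + 0.75 × 930 = 183.5 + 697.5 = 881

881 points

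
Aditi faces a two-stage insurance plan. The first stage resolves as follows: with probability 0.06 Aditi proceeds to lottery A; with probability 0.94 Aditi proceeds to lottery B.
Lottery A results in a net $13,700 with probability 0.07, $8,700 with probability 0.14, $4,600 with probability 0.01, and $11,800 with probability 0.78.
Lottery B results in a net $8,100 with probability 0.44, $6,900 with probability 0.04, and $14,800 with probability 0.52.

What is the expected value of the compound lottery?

$11,529.46

EV(A) = 0.07 × 13700 + 0.14 × 8700 + 0.01 × 4600 + 0.78 × 11800 = 959 + 1218 + 46 + 9204 = 11427
EV(B) = 0.44 × 8100 + 0.04 × 6900 + 0.52 × 14800 = 3564 + 276 + 7696 = 11536
Overall = 0.06 × 11427 + 0.94 × 11536 = 685.62 + 10843.84 = 11529.46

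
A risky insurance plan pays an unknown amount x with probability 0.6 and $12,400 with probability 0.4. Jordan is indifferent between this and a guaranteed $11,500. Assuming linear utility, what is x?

x = $10,900

0.6·x + 0.4·12400 = 11500
0.6·x = 11500 − 4960 = 6540
x = 6540 / 0.6 = 10900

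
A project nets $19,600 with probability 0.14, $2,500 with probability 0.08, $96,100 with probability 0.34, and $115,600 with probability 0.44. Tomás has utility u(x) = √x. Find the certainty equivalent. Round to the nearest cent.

$77,617.96

E[u] = 0.14·√19600 + 0.08·√2500 + 0.34·√96100 + 0.44·√115600 = 0.14·140 + 0.08·50 + 0.34·310 + 0.44·340 = 278.6
CE = (278.6)² = 77617.96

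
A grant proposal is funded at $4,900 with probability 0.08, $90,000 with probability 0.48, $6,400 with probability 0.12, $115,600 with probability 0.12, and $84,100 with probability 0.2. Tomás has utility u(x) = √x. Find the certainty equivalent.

$66,564

E[u] = 0.08·√4900 + 0.48·√90000 + 0.12·√6400 + 0.12·√115600 + 0.2·√84100 = 0.08·70 + 0.48·300 + 0.12·80 + 0.12·340 + 0.2·290 = 258
CE = (258)² = 66564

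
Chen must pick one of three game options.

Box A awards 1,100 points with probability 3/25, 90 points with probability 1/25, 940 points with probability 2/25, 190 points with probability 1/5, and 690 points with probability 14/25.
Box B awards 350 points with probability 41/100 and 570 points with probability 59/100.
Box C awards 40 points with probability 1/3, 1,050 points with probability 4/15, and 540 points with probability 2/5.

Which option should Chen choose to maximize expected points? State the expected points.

Box A (635.2 points)

Box A = 3/25 × 1100 + 1/25 × 90 + 2/25 × 940 + 1/5 × 190 + 14/25 × 690 = 132 + 3.6 + 75.2 + 38 + 386.4 = 635.2
Box B = 41/100 × 350 + 59/100 × 570 = 143.5 + 336.3 = 479.8
Box C = 1/3 × 40 + 4/15 × 1050 + 2/5 × 540 = 13.3333 + 280 + 216 = 509.3333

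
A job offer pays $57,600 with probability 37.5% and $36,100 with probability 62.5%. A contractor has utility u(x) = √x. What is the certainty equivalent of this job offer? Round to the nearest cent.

$43,576.56

E[u] = 0.375·√57600 + 0.625·√36100 = 0.375·240 + 0.625·190 = 208.75
CE = (208.75)² = 43576.5625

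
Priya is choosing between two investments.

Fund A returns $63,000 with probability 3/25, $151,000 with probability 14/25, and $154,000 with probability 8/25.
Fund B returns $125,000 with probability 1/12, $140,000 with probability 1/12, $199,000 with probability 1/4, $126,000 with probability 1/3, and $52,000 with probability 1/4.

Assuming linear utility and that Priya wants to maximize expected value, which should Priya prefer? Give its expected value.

Fund A ($141,400)

Fund A = 3/25 × 63000 + 14/25 × 151000 + 8/25 × 154000 = 7560 + 84560 + 49280 = 141400
Fund B = 1/12 × 125000 + 1/12 × 140000 + 1/4 × 199000 + 1/3 × 126000 + 1/4 × 52000 = 10416.6667 + 11666.6667 + 49750 + 42000 + 13000 = 126833.3333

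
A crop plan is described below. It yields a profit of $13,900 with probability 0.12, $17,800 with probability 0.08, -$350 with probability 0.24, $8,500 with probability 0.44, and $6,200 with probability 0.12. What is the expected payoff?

EV = 0.12 × 13900 + 0.08 × 17800 + 0.24 × (-350) + 0.44 × 8500 + 0.12 × 6200 = 1668 + 1424 − 84 + 3740 + 744 = 7492

$7,492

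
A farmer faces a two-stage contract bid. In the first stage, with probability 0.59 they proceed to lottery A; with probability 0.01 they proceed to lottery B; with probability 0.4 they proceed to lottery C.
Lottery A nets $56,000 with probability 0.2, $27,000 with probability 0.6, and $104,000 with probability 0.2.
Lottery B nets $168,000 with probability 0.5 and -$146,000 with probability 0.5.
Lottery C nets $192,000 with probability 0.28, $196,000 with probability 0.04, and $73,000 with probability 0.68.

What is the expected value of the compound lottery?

EV(A) = 0.2 × 56000 + 0.6 × 27000 + 0.2 × 104000 = 11200 + 16200 + 20800 = 48200
EV(B) = 0.5 × 168000 + 0.5 × (-146000) = 84000 − 73000 = 11000
EV(C) = 0.28 × 192000 + 0.04 × 196000 + 0.68 × 73000 = 53760 + 7840 + 49640 = 111240
Overall = 0.59 × 48200 + 0.01 × 11000 + 0.4 × 111240 = 28438 + 110 + 44496 = 73044

$73,044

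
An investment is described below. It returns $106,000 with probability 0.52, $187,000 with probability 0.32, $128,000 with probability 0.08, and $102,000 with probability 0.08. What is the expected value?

EV = 0.52 × 106000 + 0.32 × 187000 + 0.08 × 128000 + 0.08 × 102000 = 55120 + 59840 + 10240 + 8160 = 133360

$133,360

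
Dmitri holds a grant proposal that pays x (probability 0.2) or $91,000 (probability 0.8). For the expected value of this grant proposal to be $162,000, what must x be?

x = $446,000

0.2·x + 0.8·91000 = 162000
0.2·x = 162000 − 72800 = 89200
x = 89200 / 0.2 = 446000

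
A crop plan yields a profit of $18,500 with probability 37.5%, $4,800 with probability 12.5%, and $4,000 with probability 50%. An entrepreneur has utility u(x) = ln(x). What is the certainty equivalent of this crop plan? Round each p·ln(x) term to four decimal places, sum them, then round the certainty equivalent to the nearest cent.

$7,267.01

E[u] = 0.375·ln(18500) + 0.125·ln(4800) + 0.5·ln(4000) = 3.6846 + 1.0595 + 4.1470 = 8.8911
CE = e^8.8911 ≈ 7267.01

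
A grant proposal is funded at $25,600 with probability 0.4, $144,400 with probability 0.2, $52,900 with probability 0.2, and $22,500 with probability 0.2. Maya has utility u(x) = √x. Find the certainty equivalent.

$46,656

E[u] = 0.4·√25600 + 0.2·√144400 + 0.2·√52900 + 0.2·√22500 = 0.4·160 + 0.2·380 + 0.2·230 + 0.2·150 = 216
CE = (216)² = 46656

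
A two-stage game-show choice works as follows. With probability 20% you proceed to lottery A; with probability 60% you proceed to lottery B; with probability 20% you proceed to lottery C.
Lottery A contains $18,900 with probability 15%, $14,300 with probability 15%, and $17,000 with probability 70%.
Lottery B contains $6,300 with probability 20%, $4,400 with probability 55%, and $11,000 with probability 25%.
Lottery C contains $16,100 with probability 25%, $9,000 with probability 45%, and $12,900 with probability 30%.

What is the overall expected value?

$9,623

EV(A) = 0.15 × 18900 + 0.15 × 14300 + 0.7 × 17000 = 2835 + 2145 + 11900 = 16880
EV(B) = 0.2 × 6300 + 0.55 × 4400 + 0.25 × 11000 = 1260 + 2420 + 2750 = 6430
EV(C) = 0.25 × 16100 + 0.45 × 9000 + 0.3 × 12900 = 4025 + 4050 + 3870 = 11945
Overall = 0.2 × 16880 + 0.6 × 6430 + 0.2 × 11945 = 3376 + 3858 + 2389 = 9623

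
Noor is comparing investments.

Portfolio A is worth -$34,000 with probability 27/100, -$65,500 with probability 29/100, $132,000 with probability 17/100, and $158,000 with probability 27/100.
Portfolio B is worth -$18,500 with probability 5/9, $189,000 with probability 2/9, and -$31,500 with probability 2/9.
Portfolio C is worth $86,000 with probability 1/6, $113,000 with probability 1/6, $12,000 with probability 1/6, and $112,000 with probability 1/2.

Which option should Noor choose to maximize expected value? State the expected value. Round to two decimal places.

Portfolio A = 27/100 × (-34000) + 29/100 × (-65500) + 17/100 × 132000 + 27/100 × 158000 = -9180 − 18995 + 22440 + 42660 = 36925
Portfolio B = 5/9 × (-18500) + 2/9 × 189000 + 2/9 × (-31500) = -10277.7778 + 42000 − 7000 = 24722.2222
Portfolio C = 1/6 × 86000 + 1/6 × 113000 + 1/6 × 12000 + 1/2 × 112000 = 14333.3333 + 18833.3333 + 2000 + 56000 = 91166.6667

Portfolio C ($91,166.67)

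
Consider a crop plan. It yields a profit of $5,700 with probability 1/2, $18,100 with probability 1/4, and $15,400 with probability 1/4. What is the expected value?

$11,225

EV = 1/2 × 5700 + 1/4 × 18100 + 1/4 × 15400 = 2850 + 4525 + 3850 = 11225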